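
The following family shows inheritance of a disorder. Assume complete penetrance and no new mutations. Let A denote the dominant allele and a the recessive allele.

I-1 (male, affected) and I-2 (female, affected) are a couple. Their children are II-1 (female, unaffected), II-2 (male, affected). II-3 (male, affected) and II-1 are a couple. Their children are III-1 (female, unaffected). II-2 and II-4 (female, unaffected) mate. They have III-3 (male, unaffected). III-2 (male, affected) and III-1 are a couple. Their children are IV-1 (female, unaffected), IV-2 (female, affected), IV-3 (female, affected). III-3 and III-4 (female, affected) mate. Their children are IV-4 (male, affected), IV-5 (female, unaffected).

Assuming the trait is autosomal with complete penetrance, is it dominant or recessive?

dominant

I-1 and I-2 are both affected yet have an unaffected child II-1. Under a recessive model two affected parents are homozygous and every child would be affected, so the trait cannot be recessive.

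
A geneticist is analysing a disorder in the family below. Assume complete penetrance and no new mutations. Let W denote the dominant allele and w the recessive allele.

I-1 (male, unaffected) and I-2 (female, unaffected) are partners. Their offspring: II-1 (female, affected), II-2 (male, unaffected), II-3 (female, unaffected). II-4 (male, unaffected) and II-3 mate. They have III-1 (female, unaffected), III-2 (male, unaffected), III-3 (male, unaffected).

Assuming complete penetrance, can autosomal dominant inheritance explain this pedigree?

Under autosomal dominant, II-1 (affected, female) cannot arise from I-1 (unaffected) × I-2 (unaffected).

No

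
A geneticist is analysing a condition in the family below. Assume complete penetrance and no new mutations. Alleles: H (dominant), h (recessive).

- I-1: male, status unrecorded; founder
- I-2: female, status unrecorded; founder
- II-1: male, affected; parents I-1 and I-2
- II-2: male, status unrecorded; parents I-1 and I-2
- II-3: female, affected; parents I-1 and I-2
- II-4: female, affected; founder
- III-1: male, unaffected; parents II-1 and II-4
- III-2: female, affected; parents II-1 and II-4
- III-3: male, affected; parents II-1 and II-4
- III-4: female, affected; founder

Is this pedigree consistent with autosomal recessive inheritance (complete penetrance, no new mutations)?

No

Under autosomal recessive, III-1 (unaffected, male) cannot arise from II-1 (affected) × II-4 (affected).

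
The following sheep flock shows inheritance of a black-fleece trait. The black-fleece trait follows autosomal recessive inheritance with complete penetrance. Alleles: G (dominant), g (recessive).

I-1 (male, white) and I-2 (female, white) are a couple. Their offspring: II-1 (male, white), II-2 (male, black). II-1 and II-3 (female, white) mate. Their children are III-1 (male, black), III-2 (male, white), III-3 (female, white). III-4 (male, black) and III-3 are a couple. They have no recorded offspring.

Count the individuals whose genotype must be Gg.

4

Obligate heterozygotes: I-1 is white so carries G and passed g to II-2 (gg), so I-1 is Gg; I-2 is white so carries G and passed g to II-2 (gg), so I-2 is Gg; II-1 is white so carries G and passed g to III-1 (gg), so II-1 is Gg; II-3 is white so carries G and passed g to III-1 (gg), so II-3 is Gg.
Every other individual is either homozygous by phenotype or has at least one consistent homozygous assignment, so the count is 4.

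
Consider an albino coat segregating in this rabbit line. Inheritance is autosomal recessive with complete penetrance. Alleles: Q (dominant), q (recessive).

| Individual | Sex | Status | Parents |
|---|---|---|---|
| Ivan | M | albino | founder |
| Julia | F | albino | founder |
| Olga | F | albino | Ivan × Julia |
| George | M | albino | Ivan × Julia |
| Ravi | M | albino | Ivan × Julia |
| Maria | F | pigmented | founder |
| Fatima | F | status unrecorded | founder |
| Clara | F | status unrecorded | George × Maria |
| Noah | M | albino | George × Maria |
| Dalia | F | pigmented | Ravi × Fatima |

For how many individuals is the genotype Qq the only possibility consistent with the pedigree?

2

Obligate heterozygotes: Maria is pigmented so carries Q and passed q to Noah (qq), so Maria is Qq; Dalia is pigmented so carries Q and received q from Ravi (qq), so Dalia is Qq.
Every other individual is either homozygous by phenotype or has at least one consistent homozygous assignment, so the count is 2.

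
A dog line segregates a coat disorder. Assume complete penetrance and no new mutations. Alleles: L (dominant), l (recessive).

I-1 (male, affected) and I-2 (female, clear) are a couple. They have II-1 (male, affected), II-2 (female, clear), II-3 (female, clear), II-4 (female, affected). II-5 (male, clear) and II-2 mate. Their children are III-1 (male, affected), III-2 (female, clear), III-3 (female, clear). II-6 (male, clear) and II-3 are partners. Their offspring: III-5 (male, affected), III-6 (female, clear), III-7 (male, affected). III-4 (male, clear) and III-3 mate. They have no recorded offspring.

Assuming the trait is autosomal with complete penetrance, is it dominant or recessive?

recessive

II-5 and II-2 are both clear yet have an affected child III-1. Under dominance, an affected child requires at least one affected parent, so the trait cannot be dominant.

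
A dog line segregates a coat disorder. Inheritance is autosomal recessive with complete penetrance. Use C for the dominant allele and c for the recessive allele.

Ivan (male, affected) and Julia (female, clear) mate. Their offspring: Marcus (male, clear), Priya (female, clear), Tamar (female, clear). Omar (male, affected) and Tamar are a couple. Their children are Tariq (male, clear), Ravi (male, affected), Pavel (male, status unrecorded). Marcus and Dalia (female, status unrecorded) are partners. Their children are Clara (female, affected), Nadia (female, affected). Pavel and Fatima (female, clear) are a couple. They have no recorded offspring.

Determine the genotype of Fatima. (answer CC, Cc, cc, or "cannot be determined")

cannot be determined

Fatima's phenotype allows CC or Cc, and no parent or child forces a single allele at both positions; consistent genotype assignments exist with Fatima as CC or Cc.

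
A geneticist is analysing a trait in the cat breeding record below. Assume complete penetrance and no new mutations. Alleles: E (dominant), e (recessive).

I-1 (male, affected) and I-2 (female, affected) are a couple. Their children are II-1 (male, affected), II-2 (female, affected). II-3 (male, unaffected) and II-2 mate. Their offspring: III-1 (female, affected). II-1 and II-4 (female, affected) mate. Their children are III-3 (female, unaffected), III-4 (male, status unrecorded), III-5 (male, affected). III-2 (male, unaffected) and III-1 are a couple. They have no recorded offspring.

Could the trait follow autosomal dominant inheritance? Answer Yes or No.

A consistent assignment under autosomal dominant exists: I-1 EE, I-2 Ee, II-1 Ee, II-2 EE, II-3 ee, II-4 Ee, III-1 Ee, III-2 ee, III-3 ee, III-4 EE, III-5 EE.
In this assignment every recorded phenotype matches its genotype and every non-founder's genotype is obtainable from its parents' genotypes, so the pedigree is consistent.

Yes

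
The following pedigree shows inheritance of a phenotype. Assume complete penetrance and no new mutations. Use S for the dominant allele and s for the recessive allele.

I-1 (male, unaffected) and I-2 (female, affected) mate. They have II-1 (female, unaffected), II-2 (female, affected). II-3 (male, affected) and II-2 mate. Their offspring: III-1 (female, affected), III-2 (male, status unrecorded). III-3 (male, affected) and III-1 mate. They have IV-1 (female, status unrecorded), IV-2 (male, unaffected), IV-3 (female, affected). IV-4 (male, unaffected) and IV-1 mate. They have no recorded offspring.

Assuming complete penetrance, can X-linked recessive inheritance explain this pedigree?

Under X-linked recessive, II-2 (affected, female) cannot arise from I-1 (unaffected) × I-2 (affected).

No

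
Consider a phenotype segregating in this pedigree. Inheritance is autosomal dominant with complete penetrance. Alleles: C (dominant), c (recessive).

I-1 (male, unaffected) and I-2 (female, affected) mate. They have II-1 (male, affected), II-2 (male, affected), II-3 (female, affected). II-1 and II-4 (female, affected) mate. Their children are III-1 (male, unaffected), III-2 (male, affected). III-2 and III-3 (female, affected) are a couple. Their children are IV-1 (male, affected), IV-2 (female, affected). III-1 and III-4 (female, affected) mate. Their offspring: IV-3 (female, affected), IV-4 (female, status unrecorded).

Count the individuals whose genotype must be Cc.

5

Obligate heterozygotes: II-1 is affected so carries C and received c from I-1 (cc), so II-1 is Cc; II-2 is affected so carries C and received c from I-1 (cc), so II-2 is Cc; II-3 is affected so carries C and received c from I-1 (cc), so II-3 is Cc; II-4 is affected so carries C and passed c to III-1 (cc), so II-4 is Cc; IV-3 is affected so carries C and received c from III-1 (cc), so IV-3 is Cc.
Every other individual is either homozygous by phenotype or has at least one consistent homozygous assignment, so the count is 5.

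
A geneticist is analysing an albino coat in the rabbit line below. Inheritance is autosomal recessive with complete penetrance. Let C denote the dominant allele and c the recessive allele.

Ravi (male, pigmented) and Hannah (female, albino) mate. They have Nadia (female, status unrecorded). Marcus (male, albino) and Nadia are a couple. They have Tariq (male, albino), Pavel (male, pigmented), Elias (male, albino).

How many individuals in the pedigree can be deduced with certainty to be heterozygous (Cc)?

Obligate heterozygotes: Nadia passed C to Pavel (Cc, whose c came from Marcus) and received c from Hannah (cc), so Nadia is Cc; Pavel is pigmented so carries C and received c from Marcus (cc), so Pavel is Cc.
Every other individual is either homozygous by phenotype or has at least one consistent homozygous assignment, so the count is 2.

2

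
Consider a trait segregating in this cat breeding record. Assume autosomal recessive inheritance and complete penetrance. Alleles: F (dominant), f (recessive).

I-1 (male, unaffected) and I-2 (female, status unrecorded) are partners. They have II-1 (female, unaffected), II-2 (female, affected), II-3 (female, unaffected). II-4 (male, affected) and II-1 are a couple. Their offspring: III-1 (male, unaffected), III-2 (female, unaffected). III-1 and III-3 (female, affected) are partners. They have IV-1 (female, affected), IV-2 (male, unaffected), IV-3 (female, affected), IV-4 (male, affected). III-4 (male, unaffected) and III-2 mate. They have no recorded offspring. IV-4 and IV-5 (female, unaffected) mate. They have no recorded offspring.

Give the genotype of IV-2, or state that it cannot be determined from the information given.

Ff

From phenotype alone, IV-2 is FF or Ff.
IV-2 is unaffected so carries F and received f from III-3 (ff), so IV-2 is Ff.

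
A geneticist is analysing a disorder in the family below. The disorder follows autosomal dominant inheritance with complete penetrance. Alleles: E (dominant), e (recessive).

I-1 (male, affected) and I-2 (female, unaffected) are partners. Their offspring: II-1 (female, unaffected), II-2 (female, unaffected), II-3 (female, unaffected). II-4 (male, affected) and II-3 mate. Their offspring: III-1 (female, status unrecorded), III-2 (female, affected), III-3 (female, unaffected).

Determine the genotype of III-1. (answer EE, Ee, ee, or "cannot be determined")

III-1's phenotype is unrecorded, and no parent or child forces a single allele at both positions; consistent genotype assignments exist with III-1 as Ee or ee.

cannot be determined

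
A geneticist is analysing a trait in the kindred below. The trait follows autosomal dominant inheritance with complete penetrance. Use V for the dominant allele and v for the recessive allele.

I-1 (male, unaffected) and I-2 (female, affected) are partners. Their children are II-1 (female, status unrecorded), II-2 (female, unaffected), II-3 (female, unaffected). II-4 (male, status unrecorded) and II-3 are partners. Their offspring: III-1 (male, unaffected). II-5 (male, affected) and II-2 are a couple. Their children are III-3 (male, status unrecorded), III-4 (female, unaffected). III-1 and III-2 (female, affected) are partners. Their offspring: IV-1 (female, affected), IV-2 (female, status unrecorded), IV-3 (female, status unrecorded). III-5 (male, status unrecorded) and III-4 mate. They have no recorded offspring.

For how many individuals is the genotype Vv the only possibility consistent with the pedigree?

3

Obligate heterozygotes: I-2 is affected so carries V and passed v to II-2 (vv), so I-2 is Vv; II-5 is affected so carries V and passed v to III-4 (vv), so II-5 is Vv; IV-1 is affected so carries V and received v from III-1 (vv), so IV-1 is Vv.
Every other individual is either homozygous by phenotype or has at least one consistent homozygous assignment, so the count is 3.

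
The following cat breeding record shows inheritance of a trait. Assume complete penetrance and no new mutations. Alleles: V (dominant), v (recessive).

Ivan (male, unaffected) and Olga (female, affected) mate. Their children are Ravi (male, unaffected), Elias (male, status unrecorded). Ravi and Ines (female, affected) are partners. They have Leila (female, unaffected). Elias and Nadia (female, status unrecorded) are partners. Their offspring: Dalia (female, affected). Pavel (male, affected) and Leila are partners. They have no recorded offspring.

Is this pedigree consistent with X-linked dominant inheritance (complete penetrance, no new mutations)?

Yes

A consistent assignment under X-linked dominant exists: Ivan X^v Y, Olga X^V X^v, Ravi X^v Y, Elias X^V Y, Ines X^V X^v, Nadia X^V X^V, Leila X^v X^v, Pavel X^V Y, Dalia X^V X^V.
In this assignment every recorded phenotype matches its genotype and every non-founder's genotype is obtainable from its parents' genotypes, so the pedigree is consistent.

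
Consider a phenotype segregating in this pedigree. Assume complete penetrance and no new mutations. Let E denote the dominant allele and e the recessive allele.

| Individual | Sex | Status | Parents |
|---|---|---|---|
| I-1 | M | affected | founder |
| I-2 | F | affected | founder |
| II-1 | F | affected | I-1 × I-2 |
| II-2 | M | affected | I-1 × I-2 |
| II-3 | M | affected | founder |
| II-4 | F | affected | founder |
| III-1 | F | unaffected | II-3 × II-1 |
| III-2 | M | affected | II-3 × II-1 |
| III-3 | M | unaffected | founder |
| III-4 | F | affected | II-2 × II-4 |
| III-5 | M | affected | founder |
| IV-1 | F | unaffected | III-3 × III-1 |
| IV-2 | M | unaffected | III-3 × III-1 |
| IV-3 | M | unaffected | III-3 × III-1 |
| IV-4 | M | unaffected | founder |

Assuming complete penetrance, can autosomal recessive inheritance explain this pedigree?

No

Under autosomal recessive, III-1 (unaffected, female) cannot arise from II-3 (affected) × II-1 (affected).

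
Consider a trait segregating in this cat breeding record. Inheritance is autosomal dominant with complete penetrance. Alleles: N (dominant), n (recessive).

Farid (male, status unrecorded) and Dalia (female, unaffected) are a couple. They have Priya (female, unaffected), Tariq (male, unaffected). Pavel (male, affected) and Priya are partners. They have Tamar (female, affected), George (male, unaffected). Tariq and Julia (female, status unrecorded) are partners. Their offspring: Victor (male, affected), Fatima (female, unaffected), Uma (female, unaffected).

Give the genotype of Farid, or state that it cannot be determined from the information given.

Farid's phenotype is unrecorded, and no parent or child forces a single allele at both positions; consistent genotype assignments exist with Farid as Nn or nn.

cannot be determined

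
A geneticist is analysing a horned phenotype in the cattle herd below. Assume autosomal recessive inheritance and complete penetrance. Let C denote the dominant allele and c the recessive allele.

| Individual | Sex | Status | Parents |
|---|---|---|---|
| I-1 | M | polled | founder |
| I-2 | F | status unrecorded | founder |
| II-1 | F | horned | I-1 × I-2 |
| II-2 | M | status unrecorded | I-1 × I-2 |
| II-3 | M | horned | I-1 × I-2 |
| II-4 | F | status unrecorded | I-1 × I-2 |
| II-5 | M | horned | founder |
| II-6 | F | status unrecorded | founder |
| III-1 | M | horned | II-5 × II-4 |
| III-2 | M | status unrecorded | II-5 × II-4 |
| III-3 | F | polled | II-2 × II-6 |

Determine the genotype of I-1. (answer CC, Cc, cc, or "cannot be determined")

From phenotype alone, I-1 is CC or Cc.
I-1 is polled so carries C and passed c to II-1 (cc), so I-1 is Cc.

Cc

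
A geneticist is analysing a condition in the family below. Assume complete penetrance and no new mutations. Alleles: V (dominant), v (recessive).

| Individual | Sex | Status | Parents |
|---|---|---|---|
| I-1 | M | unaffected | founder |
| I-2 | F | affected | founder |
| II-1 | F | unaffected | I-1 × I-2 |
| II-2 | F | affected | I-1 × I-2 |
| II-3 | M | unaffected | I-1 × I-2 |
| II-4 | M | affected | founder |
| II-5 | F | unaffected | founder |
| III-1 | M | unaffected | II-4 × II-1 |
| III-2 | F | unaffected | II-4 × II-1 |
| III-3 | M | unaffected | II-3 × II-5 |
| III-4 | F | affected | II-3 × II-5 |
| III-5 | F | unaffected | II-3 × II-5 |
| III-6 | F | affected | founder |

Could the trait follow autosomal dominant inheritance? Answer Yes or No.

Under autosomal dominant, III-4 (affected, female) cannot arise from II-3 (unaffected) × II-5 (unaffected).

No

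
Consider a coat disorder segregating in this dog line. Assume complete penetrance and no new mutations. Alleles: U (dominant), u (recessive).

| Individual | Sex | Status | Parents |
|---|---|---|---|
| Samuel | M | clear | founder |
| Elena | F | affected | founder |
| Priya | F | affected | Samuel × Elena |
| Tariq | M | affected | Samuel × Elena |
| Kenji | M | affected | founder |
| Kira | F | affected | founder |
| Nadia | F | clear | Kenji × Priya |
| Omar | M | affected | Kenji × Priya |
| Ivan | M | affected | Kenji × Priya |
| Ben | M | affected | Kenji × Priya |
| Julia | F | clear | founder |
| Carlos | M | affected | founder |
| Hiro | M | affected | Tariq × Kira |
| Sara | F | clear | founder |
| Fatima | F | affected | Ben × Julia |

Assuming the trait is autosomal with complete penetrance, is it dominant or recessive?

dominant

Kenji and Priya are both affected yet have a clear child Nadia. Under a recessive model two affected parents are homozygous and every child would be affected, so the trait cannot be recessive.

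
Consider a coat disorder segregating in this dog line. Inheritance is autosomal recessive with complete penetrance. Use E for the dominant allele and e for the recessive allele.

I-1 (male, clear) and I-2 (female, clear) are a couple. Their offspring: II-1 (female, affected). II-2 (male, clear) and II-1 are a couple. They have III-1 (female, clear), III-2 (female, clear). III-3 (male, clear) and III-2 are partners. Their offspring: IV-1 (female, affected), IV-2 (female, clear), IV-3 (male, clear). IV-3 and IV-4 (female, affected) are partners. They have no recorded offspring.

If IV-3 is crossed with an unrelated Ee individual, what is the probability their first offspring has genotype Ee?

III-3 is clear so carries E and passed e to IV-1 (ee), so III-3 is Ee.
III-2 is clear so carries E and received e from II-1 (ee), so III-2 is Ee.
IV-3 is a clear offspring of III-3 (Ee) × III-2 (Ee), whose cross gives 1/4 EE : 1/2 Ee : 1/4 ee; conditioning on being clear, IV-3 is EE with probability 1/3, Ee with probability 2/3.
Summing over parental genotype combinations, P(offspring has genotype Ee) = 1/3·1/2 + 2/3·1/2 = 1/2.

1/2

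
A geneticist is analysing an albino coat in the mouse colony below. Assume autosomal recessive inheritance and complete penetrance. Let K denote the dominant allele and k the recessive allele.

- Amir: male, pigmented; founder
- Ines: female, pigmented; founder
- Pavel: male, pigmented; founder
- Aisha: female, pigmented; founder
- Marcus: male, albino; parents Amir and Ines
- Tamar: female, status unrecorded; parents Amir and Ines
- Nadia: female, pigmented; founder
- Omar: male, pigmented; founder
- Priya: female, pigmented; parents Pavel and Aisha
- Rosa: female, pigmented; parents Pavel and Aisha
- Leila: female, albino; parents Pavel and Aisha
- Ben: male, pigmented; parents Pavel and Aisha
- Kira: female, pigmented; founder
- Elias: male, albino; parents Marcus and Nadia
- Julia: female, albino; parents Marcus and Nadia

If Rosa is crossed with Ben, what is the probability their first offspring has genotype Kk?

Pavel is pigmented so carries K and passed k to Leila (kk), so Pavel is Kk.
Aisha is pigmented so carries K and passed k to Leila (kk), so Aisha is Kk.
Rosa is a pigmented offspring of Pavel (Kk) × Aisha (Kk), whose cross gives 1/4 KK : 1/2 Kk : 1/4 kk; conditioning on being pigmented, Rosa is KK with probability 1/3, Kk with probability 2/3.
Ben is a pigmented offspring of Pavel (Kk) × Aisha (Kk), whose cross gives 1/4 KK : 1/2 Kk : 1/4 kk; conditioning on being pigmented, Ben is KK with probability 1/3, Kk with probability 2/3.
Summing over parental genotype combinations, P(offspring has genotype Kk) = 2/9·1/2 + 2/9·1/2 + 4/9·1/2 = 4/9.

4/9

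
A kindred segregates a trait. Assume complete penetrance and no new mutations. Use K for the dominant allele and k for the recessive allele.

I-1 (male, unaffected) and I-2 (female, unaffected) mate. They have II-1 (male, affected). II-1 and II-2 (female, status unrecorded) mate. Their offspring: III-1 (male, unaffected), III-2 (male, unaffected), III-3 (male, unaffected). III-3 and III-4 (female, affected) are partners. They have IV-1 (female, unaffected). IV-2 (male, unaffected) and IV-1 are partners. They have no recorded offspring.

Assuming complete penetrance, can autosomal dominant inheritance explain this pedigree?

Under autosomal dominant, II-1 (affected, male) cannot arise from I-1 (unaffected) × I-2 (unaffected).

No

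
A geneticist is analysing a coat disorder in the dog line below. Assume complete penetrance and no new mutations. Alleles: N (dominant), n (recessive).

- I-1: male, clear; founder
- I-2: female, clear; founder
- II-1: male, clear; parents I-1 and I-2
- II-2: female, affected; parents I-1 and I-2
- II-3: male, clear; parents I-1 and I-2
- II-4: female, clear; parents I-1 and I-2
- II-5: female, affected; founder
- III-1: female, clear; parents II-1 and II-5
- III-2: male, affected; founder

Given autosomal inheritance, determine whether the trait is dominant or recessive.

I-1 and I-2 are both clear yet have an affected child II-2. Under dominance, an affected child requires at least one affected parent, so the trait cannot be dominant.

recessive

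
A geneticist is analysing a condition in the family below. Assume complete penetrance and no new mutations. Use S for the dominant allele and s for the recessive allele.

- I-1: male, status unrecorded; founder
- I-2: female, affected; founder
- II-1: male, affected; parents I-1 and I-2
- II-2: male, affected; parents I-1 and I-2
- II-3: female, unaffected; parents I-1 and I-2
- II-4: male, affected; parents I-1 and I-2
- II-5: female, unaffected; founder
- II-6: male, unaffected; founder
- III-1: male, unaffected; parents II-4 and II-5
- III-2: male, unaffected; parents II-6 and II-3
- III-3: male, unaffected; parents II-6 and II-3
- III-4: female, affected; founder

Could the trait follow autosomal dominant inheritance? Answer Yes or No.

Yes

A consistent assignment under autosomal dominant exists: I-1 Ss, I-2 Ss, II-1 SS, II-2 SS, II-3 ss, II-4 Ss, II-5 ss, II-6 ss, III-1 ss, III-2 ss, III-3 ss, III-4 SS.
In this assignment every recorded phenotype matches its genotype and every non-founder's genotype is obtainable from its parents' genotypes, so the pedigree is consistent.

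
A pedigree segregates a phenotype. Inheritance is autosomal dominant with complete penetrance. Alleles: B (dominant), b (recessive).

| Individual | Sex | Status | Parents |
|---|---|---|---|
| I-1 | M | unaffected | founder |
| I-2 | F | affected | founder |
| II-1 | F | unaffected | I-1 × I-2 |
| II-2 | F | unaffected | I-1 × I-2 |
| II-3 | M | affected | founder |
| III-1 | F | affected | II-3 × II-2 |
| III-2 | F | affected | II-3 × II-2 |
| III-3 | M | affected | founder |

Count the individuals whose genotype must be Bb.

3

Obligate heterozygotes: I-2 is affected so carries B and passed b to II-1 (bb), so I-2 is Bb; III-1 is affected so carries B and received b from II-2 (bb), so III-1 is Bb; III-2 is affected so carries B and received b from II-2 (bb), so III-2 is Bb.
Every other individual is either homozygous by phenotype or has at least one consistent homozygous assignment, so the count is 3.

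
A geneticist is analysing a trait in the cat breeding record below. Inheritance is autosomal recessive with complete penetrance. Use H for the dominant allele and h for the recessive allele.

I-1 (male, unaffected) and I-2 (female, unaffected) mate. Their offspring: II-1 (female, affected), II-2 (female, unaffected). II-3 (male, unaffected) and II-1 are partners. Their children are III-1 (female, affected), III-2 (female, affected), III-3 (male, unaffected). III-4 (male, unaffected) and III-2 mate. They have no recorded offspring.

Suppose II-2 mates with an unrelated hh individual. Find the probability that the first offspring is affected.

I-1 is unaffected so carries H and passed h to II-1 (hh), so I-1 is Hh.
I-2 is unaffected so carries H and passed h to II-1 (hh), so I-2 is Hh.
II-2 is an unaffected offspring of I-1 (Hh) × I-2 (Hh), whose cross gives 1/4 HH : 1/2 Hh : 1/4 hh; conditioning on being unaffected, II-2 is HH with probability 1/3, Hh with probability 2/3.
Summing over parental genotype combinations, P(offspring is affected) = 2/3·1/2 = 1/3.

1/3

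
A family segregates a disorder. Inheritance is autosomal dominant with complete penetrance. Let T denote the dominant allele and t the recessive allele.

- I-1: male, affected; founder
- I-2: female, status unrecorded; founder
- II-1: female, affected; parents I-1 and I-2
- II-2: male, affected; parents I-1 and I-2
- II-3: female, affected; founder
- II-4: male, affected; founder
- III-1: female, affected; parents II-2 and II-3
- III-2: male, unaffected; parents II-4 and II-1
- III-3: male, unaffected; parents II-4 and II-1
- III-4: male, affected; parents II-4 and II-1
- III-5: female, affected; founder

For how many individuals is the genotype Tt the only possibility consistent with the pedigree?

Obligate heterozygotes: II-1 is affected so carries T and passed t to III-2 (tt), so II-1 is Tt; II-4 is affected so carries T and passed t to III-2 (tt), so II-4 is Tt.
Every other individual is either homozygous by phenotype or has at least one consistent homozygous assignment, so the count is 2.

2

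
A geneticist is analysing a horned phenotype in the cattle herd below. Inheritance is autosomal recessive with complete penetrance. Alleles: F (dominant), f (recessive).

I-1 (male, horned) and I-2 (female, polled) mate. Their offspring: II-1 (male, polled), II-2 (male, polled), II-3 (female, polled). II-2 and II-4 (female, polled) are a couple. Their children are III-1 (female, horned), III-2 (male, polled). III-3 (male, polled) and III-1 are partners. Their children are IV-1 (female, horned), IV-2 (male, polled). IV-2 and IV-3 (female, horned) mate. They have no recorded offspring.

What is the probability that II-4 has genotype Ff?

1

II-4 is polled so carries F and passed f to III-1 (ff), so II-4 is Ff, giving P(Ff) = 1.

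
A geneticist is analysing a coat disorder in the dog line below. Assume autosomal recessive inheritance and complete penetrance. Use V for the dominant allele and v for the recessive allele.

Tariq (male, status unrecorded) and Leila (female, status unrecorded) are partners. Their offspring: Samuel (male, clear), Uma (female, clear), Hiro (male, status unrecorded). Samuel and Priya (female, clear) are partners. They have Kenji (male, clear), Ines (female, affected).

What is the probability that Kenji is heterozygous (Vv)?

Samuel is clear so carries V and passed v to Ines (vv), so Samuel is Vv.
Priya is clear so carries V and passed v to Ines (vv), so Priya is Vv.
Their cross gives offspring ratios 1/4 VV : 1/2 Vv : 1/4 vv. Conditioning on Kenji being clear, P(Vv) = 1/2 / 3/4 = 2/3.

2/3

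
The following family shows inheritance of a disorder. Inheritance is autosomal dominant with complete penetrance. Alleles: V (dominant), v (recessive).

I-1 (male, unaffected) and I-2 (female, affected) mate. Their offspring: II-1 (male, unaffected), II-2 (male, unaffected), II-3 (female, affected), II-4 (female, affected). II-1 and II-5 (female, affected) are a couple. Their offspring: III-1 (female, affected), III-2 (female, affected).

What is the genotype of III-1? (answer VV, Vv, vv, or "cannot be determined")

Vv

From phenotype alone, III-1 is VV or Vv.
III-1 is affected so carries V and received v from II-1 (vv), so III-1 is Vv.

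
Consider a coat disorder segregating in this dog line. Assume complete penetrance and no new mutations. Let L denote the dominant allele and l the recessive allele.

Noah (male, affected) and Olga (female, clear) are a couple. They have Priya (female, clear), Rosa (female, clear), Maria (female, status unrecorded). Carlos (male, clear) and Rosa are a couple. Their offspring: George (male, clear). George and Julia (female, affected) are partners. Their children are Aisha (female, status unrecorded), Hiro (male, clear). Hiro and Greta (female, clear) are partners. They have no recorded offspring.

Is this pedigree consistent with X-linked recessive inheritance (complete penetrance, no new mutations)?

No

Under X-linked recessive, Hiro (clear, male) cannot arise from George (clear) × Julia (affected).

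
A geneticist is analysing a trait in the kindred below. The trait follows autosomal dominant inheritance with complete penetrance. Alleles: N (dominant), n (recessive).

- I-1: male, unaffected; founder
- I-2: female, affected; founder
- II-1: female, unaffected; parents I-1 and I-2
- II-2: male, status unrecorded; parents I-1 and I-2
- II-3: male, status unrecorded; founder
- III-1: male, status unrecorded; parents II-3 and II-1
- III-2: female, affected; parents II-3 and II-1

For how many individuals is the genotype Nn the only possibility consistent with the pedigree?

2

Obligate heterozygotes: I-2 is affected so carries N and passed n to II-1 (nn), so I-2 is Nn; III-2 is affected so carries N and received n from II-1 (nn), so III-2 is Nn.
Every other individual is either homozygous by phenotype or has at least one consistent homozygous assignment, so the count is 2.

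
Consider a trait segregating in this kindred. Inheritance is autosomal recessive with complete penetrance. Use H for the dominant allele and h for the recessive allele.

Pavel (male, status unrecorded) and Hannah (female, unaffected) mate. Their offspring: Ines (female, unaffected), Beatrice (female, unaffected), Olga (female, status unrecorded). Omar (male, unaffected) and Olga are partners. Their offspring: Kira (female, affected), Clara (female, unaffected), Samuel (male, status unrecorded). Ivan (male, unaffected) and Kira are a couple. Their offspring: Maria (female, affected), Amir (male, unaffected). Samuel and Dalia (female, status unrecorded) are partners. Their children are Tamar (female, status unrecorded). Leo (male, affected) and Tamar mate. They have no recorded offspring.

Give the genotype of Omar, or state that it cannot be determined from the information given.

From phenotype alone, Omar is HH or Hh.
Omar is unaffected so carries H and passed h to Kira (hh), so Omar is Hh.

Hh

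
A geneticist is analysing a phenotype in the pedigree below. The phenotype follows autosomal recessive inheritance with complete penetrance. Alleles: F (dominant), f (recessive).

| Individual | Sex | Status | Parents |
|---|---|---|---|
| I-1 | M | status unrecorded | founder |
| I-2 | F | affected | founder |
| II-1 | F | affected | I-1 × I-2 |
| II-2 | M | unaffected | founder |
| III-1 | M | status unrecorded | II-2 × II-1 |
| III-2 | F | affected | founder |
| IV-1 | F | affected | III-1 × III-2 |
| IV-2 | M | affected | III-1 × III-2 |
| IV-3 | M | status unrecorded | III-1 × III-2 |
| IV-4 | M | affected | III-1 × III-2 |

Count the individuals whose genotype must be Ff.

No individual's genotype is forced to Ff by the pedigree, so the count is 0.

0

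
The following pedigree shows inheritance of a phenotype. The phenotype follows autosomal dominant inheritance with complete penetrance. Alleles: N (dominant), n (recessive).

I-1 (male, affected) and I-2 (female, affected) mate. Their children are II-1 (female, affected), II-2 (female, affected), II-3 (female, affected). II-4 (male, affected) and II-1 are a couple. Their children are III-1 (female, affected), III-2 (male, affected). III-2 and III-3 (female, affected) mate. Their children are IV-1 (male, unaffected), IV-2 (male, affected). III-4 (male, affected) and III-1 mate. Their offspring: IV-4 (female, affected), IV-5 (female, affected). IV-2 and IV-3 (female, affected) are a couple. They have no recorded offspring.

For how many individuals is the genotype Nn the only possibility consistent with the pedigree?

2

Obligate heterozygotes: III-2 is affected so carries N and passed n to IV-1 (nn), so III-2 is Nn; III-3 is affected so carries N and passed n to IV-1 (nn), so III-3 is Nn.
Every other individual is either homozygous by phenotype or has at least one consistent homozygous assignment, so the count is 2.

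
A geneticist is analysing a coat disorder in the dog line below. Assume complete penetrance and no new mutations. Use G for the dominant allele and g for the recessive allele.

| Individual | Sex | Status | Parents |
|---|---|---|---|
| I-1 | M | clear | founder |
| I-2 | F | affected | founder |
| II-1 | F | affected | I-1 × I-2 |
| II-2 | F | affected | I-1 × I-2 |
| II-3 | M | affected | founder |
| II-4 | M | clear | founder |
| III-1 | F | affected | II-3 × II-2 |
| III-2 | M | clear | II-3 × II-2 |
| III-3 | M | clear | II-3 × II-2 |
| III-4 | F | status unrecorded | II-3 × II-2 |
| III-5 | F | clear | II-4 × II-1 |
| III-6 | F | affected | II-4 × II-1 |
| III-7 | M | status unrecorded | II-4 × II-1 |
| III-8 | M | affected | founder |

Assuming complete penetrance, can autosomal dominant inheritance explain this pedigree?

Yes

A consistent assignment under autosomal dominant exists: I-1 gg, I-2 GG, II-1 Gg, II-2 Gg, II-3 Gg, II-4 gg, III-1 GG, III-2 gg, III-3 gg, III-4 GG, III-5 gg, III-6 Gg, III-7 Gg, III-8 GG.
In this assignment every recorded phenotype matches its genotype and every non-founder's genotype is obtainable from its parents' genotypes, so the pedigree is consistent.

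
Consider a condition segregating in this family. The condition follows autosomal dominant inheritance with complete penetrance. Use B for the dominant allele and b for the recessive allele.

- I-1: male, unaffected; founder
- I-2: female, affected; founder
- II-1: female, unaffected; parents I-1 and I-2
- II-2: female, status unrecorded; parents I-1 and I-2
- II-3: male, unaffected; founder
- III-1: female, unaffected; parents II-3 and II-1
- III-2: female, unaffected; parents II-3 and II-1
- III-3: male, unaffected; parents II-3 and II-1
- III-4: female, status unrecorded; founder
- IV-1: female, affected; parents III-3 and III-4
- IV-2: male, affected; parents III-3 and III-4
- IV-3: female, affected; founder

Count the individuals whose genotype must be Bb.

3

Obligate heterozygotes: I-2 is affected so carries B and passed b to II-1 (bb), so I-2 is Bb; IV-1 is affected so carries B and received b from III-3 (bb), so IV-1 is Bb; IV-2 is affected so carries B and received b from III-3 (bb), so IV-2 is Bb.
Every other individual is either homozygous by phenotype or has at least one consistent homozygous assignment, so the count is 3.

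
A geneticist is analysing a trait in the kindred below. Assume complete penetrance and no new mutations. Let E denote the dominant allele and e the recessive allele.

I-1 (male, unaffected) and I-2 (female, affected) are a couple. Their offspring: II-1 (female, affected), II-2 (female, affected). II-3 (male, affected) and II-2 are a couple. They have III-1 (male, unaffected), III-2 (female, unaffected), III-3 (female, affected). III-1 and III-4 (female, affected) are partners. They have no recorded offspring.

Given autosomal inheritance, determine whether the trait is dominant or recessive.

II-3 and II-2 are both affected yet have an unaffected child III-1. Under a recessive model two affected parents are homozygous and every child would be affected, so the trait cannot be recessive.

dominant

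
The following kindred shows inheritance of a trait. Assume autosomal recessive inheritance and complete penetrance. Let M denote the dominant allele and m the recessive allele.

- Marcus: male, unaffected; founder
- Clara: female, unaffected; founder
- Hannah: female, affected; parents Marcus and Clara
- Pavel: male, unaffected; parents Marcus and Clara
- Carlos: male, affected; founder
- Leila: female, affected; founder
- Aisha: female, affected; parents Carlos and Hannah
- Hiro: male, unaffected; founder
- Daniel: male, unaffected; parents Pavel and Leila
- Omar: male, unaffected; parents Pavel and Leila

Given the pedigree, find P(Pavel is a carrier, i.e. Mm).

1/3

Marcus is unaffected so carries M and passed m to Hannah (mm), so Marcus is Mm.
Clara is unaffected so carries M and passed m to Hannah (mm), so Clara is Mm.
Their cross gives offspring ratios 1/4 MM : 1/2 Mm : 1/4 mm. Conditioning on Pavel being unaffected, P(Mm) = 1/2 / 3/4 = 2/3 before taking Pavel's own offspring into account.
Leila is affected, so Leila is mm.
Now use Pavel's offspring. Probability of each recorded status — unaffected son Daniel: 1/2 if Pavel is Mm, 1 if MM; unaffected son Omar: 1/2 if Pavel is Mm, 1 if MM.
Bayes: P(Mm) = 2/3·1/4 / (2/3·1/4 + 1/3·1) = 1/3.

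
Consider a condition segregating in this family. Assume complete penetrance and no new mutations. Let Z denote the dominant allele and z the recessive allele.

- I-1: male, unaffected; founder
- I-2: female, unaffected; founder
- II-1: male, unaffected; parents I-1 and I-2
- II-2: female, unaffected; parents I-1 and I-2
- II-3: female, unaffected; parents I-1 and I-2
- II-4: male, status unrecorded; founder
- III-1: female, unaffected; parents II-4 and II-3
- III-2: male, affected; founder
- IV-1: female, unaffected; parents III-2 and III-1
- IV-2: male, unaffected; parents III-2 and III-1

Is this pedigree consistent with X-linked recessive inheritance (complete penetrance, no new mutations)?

Yes

A consistent assignment under X-linked recessive exists: I-1 X^Z Y, I-2 X^Z X^Z, II-1 X^Z Y, II-2 X^Z X^Z, II-3 X^Z X^Z, II-4 X^Z Y, III-1 X^Z X^Z, III-2 X^z Y, IV-1 X^Z X^z, IV-2 X^Z Y.
In this assignment every recorded phenotype matches its genotype and every non-founder's genotype is obtainable from its parents' genotypes, so the pedigree is consistent.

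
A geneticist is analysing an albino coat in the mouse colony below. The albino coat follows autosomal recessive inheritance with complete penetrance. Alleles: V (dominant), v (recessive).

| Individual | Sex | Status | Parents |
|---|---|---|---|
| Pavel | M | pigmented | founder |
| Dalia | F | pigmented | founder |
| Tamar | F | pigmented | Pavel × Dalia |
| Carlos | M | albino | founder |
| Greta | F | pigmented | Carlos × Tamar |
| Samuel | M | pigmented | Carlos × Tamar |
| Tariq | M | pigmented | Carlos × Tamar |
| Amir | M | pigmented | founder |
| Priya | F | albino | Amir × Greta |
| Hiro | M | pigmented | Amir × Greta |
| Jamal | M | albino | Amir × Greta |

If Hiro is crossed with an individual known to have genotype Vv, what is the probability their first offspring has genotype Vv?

Amir is pigmented so carries V and passed v to Priya (vv), so Amir is Vv.
Greta is pigmented so carries V and received v from Carlos (vv), so Greta is Vv.
Hiro is a pigmented offspring of Amir (Vv) × Greta (Vv), whose cross gives 1/4 VV : 1/2 Vv : 1/4 vv; conditioning on being pigmented, Hiro is VV with probability 1/3, Vv with probability 2/3.
Summing over parental genotype combinations, P(offspring has genotype Vv) = 1/3·1/2 + 2/3·1/2 = 1/2.

1/2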